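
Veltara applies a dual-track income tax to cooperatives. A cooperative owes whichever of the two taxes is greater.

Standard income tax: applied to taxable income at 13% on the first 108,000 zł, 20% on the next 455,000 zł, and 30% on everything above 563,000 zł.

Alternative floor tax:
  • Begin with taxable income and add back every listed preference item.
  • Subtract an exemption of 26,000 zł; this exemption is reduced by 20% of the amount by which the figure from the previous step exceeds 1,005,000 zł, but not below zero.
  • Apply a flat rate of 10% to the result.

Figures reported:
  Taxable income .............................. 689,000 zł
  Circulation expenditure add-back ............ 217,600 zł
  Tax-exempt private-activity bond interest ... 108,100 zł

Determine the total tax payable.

Alternative floor tax:
  Adjusted income: 689,000 zł + 217,600 zł + 108,100 zł = 1,014,700 zł
  Exemption: 26,000 zł − 20% × (1,014,700 zł − 1,005,000 zł) = 26,000 zł − 1,940 zł = 24,060 zł
  Base: 1,014,700 zł − 24,060 zł = 990,640 zł
  990,640 zł × 10% = 99,064 zł

Standard income tax:
  108,000 zł × 13% = 14,040 zł
  455,000 zł × 20% = 91,000 zł
  126,000 zł × 30% = 37,800 zł
  → 142,840 zł

142,840 zł > 99,064 zł, so the standard income tax governs.

142,840 zł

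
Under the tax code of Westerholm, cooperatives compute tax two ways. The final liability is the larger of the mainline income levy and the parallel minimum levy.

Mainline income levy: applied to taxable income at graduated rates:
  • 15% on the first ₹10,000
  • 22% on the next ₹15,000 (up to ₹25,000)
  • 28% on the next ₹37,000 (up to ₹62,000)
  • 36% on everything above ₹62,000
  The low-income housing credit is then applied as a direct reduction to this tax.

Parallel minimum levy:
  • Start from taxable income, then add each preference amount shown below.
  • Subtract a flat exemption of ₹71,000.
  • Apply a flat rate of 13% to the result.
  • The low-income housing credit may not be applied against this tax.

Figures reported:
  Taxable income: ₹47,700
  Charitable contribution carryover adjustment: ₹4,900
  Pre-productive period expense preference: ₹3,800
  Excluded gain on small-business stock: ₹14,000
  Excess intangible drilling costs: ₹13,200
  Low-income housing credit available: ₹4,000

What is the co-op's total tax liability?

₹7,156

Mainline income levy:
  ₹10,000 × 15% = ₹1,500
  ₹15,000 × 22% = ₹3,300
  ₹22,700 × 28% = ₹6,356
  → ₹11,156
  Less low-income housing credit ₹4,000 → ₹7,156

Parallel minimum levy:
  Adjusted income: ₹47,700 + ₹4,900 + ₹3,800 + ₹14,000 + ₹13,200 = ₹83,600
  Less exemption ₹71,000 → base ₹12,600
  ₹12,600 × 13% = ₹1,638

₹7,156 > ₹1,638, so the mainline income levy governs.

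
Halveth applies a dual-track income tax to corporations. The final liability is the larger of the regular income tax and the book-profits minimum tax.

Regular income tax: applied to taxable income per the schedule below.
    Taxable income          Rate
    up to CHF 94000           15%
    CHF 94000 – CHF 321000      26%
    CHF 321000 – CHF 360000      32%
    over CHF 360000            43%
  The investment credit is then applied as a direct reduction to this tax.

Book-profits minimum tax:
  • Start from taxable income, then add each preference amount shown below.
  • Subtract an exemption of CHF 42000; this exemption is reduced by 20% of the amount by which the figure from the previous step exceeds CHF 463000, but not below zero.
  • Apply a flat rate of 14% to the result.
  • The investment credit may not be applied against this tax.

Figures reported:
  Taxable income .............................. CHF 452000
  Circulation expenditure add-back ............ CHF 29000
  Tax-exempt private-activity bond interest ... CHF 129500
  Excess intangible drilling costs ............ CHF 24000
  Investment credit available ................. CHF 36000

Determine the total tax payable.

CHF 89160

Regular income tax:
  CHF 94000 × 15% = CHF 14100
  CHF 227000 × 26% = CHF 59020
  CHF 39000 × 32% = CHF 12480
  CHF 92000 × 43% = CHF 39560
  → CHF 125160
  Less investment credit CHF 36000 → CHF 89160

Book-profits minimum tax:
  Adjusted income: CHF 452000 + CHF 29000 + CHF 129500 + CHF 24000 = CHF 634500
  Exemption: CHF 42000 − 20% × (CHF 634500 − CHF 463000) = CHF 42000 − CHF 34300 = CHF 7700
  Base: CHF 634500 − CHF 7700 = CHF 626800
  CHF 626800 × 14% = CHF 87752

CHF 89160 > CHF 87752, so the regular income tax governs.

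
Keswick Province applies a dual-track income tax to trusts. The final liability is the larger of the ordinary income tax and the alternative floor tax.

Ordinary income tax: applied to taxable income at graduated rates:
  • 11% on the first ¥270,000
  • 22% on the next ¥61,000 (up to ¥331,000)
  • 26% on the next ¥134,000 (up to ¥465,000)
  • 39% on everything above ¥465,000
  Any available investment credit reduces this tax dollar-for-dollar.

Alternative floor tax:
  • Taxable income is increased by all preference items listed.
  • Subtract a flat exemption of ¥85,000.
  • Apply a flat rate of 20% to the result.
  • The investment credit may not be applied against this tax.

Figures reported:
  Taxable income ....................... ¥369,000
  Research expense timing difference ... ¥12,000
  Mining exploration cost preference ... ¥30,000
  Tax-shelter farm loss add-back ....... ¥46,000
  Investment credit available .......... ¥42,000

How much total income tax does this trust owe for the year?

Alternative floor tax:
  Adjusted income: ¥369,000 + ¥12,000 + ¥30,000 + ¥46,000 = ¥457,000
  Less exemption ¥85,000 → base ¥372,000
  ¥372,000 × 20% = ¥74,400

Ordinary income tax:
  ¥270,000 × 11% = ¥29,700
  ¥61,000 × 22% = ¥13,420
  ¥38,000 × 26% = ¥9,880
  → ¥53,000
  Less investment credit ¥42,000 → ¥11,000

¥74,400 > ¥11,000, so the alternative floor tax is the binding amount.

¥74,400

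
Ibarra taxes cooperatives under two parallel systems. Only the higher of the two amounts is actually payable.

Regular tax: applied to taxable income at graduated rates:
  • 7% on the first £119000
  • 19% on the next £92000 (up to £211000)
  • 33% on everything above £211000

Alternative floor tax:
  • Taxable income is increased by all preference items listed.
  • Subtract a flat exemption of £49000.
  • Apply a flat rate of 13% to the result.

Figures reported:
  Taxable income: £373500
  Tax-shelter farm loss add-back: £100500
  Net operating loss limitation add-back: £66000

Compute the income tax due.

£79435

Regular tax:
  £119000 × 7% = £8330
  £92000 × 19% = £17480
  £162500 × 33% = £53625
  → £79435

Alternative floor tax:
  Adjusted income: £373500 + £100500 + £66000 = £540000
  Less exemption £49000 → base £491000
  £491000 × 13% = £63830

£79435 > £63830, so the regular tax governs.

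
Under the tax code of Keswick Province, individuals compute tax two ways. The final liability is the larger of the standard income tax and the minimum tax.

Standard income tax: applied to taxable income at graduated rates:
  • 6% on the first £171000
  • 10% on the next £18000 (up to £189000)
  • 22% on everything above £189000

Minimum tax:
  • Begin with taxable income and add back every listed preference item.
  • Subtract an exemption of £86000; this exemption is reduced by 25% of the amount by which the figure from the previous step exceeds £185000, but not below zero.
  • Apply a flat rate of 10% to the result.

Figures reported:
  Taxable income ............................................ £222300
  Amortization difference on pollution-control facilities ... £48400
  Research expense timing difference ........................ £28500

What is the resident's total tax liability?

Standard income tax:
  £171000 × 6% = £10260
  £18000 × 10% = £1800
  £33300 × 22% = £7326
  → £19386

Minimum tax:
  Adjusted income: £222300 + £48400 + £28500 = £299200
  Exemption: £86000 − 25% × (£299200 − £185000) = £86000 − £28550 = £57450
  Base: £299200 − £57450 = £241750
  £241750 × 10% = £24175

£24175 > £19386, so the minimum tax is the binding amount.

£24175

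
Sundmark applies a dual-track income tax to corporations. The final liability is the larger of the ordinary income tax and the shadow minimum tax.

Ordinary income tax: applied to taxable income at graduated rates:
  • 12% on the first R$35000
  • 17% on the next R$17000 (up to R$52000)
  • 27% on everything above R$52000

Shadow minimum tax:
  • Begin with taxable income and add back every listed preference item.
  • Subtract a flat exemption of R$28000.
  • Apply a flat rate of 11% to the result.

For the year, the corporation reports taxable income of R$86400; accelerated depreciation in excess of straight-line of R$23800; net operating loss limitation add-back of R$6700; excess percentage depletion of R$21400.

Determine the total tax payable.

R$16378

Ordinary income tax:
  R$35000 × 12% = R$4200
  R$17000 × 17% = R$2890
  R$34400 × 27% = R$9288
  → R$16378

Shadow minimum tax:
  Adjusted income: R$86400 + R$23800 + R$6700 + R$21400 = R$138300
  Less exemption R$28000 → base R$110300
  R$110300 × 11% = R$12133

R$16378 > R$12133, so the ordinary income tax governs.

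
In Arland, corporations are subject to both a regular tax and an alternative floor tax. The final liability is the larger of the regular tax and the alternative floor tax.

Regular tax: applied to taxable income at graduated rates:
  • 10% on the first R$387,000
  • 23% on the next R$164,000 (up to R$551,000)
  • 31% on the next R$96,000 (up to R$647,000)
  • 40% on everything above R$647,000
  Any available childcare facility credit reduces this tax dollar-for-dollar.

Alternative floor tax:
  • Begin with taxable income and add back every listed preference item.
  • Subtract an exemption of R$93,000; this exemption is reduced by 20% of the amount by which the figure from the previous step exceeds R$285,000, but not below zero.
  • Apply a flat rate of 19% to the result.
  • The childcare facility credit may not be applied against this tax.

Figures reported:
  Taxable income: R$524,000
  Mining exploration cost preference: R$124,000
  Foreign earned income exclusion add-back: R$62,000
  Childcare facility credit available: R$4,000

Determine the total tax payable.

Alternative floor tax:
  Adjusted income: R$524,000 + R$124,000 + R$62,000 = R$710,000
  Exemption: R$93,000 − 20% × (R$710,000 − R$285,000) = R$93,000 − R$85,000 = R$8,000
  Base: R$710,000 − R$8,000 = R$702,000
  R$702,000 × 19% = R$133,380

Regular tax:
  R$387,000 × 10% = R$38,700
  R$137,000 × 23% = R$31,510
  → R$70,210
  Less childcare facility credit R$4,000 → R$66,210

R$133,380 > R$66,210, so the alternative floor tax is the binding amount.

R$133,380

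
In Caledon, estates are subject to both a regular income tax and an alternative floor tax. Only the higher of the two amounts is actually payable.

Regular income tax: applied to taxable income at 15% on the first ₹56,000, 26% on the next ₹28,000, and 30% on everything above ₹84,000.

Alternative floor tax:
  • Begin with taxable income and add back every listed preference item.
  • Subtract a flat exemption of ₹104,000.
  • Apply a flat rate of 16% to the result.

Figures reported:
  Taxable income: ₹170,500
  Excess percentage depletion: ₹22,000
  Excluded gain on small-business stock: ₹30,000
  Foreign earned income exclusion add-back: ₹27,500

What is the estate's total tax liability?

₹41,630

Regular income tax:
  ₹56,000 × 15% = ₹8,400
  ₹28,000 × 26% = ₹7,280
  ₹86,500 × 30% = ₹25,950
  → ₹41,630

Alternative floor tax:
  Adjusted income: ₹170,500 + ₹22,000 + ₹30,000 + ₹27,500 = ₹250,000
  Less exemption ₹104,000 → base ₹146,000
  ₹146,000 × 16% = ₹23,360

₹41,630 > ₹23,360, so the regular income tax governs.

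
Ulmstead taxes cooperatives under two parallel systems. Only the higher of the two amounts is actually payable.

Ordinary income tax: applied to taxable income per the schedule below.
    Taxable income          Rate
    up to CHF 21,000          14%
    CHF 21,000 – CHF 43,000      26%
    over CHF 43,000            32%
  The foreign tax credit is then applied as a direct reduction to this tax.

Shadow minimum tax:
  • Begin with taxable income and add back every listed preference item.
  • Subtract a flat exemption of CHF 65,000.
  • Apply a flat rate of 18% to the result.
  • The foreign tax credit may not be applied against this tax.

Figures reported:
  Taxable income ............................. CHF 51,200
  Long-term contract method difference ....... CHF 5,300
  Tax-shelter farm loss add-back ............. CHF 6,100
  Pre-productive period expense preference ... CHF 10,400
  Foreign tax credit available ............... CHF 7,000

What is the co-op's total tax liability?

Shadow minimum tax:
  Adjusted income: CHF 51,200 + CHF 5,300 + CHF 6,100 + CHF 10,400 = CHF 73,000
  Less exemption CHF 65,000 → base CHF 8,000
  CHF 8,000 × 18% = CHF 1,440

Ordinary income tax:
  CHF 21,000 × 14% = CHF 2,940
  CHF 22,000 × 26% = CHF 5,720
  CHF 8,200 × 32% = CHF 2,624
  → CHF 11,284
  Less foreign tax credit CHF 7,000 → CHF 4,284

CHF 4,284 > CHF 1,440, so the ordinary income tax governs.

CHF 4,284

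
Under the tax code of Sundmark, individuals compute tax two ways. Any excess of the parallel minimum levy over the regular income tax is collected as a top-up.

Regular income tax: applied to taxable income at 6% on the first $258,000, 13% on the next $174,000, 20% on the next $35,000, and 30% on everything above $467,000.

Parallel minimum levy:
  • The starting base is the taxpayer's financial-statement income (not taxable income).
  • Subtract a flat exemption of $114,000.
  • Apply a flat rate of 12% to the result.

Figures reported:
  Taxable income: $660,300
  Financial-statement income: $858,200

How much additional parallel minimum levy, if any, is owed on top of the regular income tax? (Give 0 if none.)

Parallel minimum levy:
  Base (financial-statement income): $858,200
  Less exemption $114,000 → base $744,200
  $744,200 × 12% = $89,304

Regular income tax:
  $258,000 × 6% = $15,480
  $174,000 × 13% = $22,620
  $35,000 × 20% = $7,000
  $193,300 × 30% = $57,990
  → $103,090

$89,304 ≤ $103,090, so no add-on is due.

$0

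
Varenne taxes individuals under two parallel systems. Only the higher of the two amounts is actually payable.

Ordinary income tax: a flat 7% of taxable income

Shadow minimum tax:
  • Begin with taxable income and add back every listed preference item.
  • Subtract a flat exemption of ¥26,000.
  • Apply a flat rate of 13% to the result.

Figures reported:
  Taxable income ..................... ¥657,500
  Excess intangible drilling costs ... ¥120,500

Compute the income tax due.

¥97,760

Ordinary income tax:
  ¥657,500 × 7% = ¥46,025

Shadow minimum tax:
  Adjusted income: ¥657,500 + ¥120,500 = ¥778,000
  Less exemption ¥26,000 → base ¥752,000
  ¥752,000 × 13% = ¥97,760

¥97,760 > ¥46,025, so the shadow minimum tax is the binding amount.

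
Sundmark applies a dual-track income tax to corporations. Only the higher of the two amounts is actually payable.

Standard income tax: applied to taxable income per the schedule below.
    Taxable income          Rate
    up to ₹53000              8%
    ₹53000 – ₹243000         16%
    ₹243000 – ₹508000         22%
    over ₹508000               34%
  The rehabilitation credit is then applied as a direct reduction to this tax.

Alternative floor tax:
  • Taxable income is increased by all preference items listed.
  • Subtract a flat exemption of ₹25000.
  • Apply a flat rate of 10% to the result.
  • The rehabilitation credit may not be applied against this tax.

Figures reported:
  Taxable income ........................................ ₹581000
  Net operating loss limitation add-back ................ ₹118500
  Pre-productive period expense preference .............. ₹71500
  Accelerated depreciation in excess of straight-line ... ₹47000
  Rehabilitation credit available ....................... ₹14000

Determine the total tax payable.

Alternative floor tax:
  Adjusted income: ₹581000 + ₹118500 + ₹71500 + ₹47000 = ₹818000
  Less exemption ₹25000 → base ₹793000
  ₹793000 × 10% = ₹79300

Standard income tax:
  ₹53000 × 8% = ₹4240
  ₹190000 × 16% = ₹30400
  ₹265000 × 22% = ₹58300
  ₹73000 × 34% = ₹24820
  → ₹117760
  Less rehabilitation credit ₹14000 → ₹103760

₹103760 > ₹79300, so the standard income tax governs.

₹103760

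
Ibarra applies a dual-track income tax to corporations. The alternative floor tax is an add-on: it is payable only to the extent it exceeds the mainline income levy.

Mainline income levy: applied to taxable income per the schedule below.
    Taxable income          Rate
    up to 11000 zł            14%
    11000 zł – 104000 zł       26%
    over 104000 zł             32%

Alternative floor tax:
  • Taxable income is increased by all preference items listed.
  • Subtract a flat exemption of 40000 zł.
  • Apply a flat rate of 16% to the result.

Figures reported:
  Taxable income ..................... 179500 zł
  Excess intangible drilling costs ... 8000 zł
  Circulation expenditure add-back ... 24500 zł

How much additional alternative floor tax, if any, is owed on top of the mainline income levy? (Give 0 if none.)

0 zł

Mainline income levy:
  11000 zł × 14% = 1540 zł
  93000 zł × 26% = 24180 zł
  75500 zł × 32% = 24160 zł
  → 49880 zł

Alternative floor tax:
  Adjusted income: 179500 zł + 8000 zł + 24500 zł = 212000 zł
  Less exemption 40000 zł → base 172000 zł
  172000 zł × 16% = 27520 zł

27520 zł ≤ 49880 zł, so no add-on is due.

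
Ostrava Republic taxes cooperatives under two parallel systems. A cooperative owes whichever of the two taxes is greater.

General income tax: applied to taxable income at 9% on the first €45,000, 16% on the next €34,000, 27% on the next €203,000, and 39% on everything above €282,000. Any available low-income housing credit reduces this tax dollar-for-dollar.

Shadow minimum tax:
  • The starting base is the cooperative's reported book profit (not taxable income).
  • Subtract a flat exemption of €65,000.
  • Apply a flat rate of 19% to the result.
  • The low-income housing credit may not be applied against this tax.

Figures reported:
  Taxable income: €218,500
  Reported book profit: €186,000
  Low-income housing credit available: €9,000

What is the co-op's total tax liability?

Shadow minimum tax:
  Base (reported book profit): €186,000
  Less exemption €65,000 → base €121,000
  €121,000 × 19% = €22,990

General income tax:
  €45,000 × 9% = €4,050
  €34,000 × 16% = €5,440
  €139,500 × 27% = €37,665
  → €47,155
  Less low-income housing credit €9,000 → €38,155

€38,155 > €22,990, so the general income tax governs.

€38,155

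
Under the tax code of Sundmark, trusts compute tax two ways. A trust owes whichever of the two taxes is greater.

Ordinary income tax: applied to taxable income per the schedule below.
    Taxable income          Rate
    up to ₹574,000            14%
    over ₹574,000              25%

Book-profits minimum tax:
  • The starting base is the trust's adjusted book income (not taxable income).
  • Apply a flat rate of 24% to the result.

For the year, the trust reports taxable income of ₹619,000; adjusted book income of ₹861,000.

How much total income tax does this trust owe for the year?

Ordinary income tax:
  ₹574,000 × 14% = ₹80,360
  ₹45,000 × 25% = ₹11,250
  → ₹91,610

Book-profits minimum tax:
  Base (adjusted book income): ₹861,000
  ₹861,000 × 24% = ₹206,640

₹206,640 > ₹91,610, so the book-profits minimum tax is the binding amount.

₹206,640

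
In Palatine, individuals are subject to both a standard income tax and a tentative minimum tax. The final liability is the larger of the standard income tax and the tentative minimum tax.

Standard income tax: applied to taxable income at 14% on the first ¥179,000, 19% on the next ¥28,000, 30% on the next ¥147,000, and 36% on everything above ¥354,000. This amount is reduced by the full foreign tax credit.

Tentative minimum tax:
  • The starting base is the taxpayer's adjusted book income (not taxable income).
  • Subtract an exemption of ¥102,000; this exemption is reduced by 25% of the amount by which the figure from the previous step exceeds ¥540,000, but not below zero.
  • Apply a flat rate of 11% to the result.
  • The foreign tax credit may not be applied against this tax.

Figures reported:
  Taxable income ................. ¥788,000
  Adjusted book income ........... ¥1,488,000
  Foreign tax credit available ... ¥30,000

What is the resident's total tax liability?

¥200,720

Standard income tax:
  ¥179,000 × 14% = ¥25,060
  ¥28,000 × 19% = ¥5,320
  ¥147,000 × 30% = ¥44,100
  ¥434,000 × 36% = ¥156,240
  → ¥230,720
  Less foreign tax credit ¥30,000 → ¥200,720

Tentative minimum tax:
  Base (adjusted book income): ¥1,488,000
  Exemption: 25% × (¥1,488,000 − ¥540,000) = ¥237,000 ≥ ¥102,000, so the exemption is fully phased out
  Base: ¥1,488,000 − ¥0 = ¥1,488,000
  ¥1,488,000 × 11% = ¥163,680

¥200,720 > ¥163,680, so the standard income tax governs.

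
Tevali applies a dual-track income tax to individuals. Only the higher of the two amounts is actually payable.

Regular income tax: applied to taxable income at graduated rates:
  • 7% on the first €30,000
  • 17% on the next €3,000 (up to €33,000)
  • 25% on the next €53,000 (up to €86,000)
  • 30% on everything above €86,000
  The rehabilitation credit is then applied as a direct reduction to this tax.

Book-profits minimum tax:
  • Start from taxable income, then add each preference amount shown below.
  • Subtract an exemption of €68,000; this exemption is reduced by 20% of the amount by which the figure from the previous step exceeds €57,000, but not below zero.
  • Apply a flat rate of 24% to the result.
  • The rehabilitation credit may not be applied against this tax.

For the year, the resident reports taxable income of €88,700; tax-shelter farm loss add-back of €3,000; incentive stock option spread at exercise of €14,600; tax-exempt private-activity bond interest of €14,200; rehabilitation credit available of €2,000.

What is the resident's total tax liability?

Regular income tax:
  €30,000 × 7% = €2,100
  €3,000 × 17% = €510
  €53,000 × 25% = €13,250
  €2,700 × 30% = €810
  → €16,670
  Less rehabilitation credit €2,000 → €14,670

Book-profits minimum tax:
  Adjusted income: €88,700 + €3,000 + €14,600 + €14,200 = €120,500
  Exemption: €68,000 − 20% × (€120,500 − €57,000) = €68,000 − €12,700 = €55,300
  Base: €120,500 − €55,300 = €65,200
  €65,200 × 24% = €15,648

€15,648 > €14,670, so the book-profits minimum tax is the binding amount.

€15,648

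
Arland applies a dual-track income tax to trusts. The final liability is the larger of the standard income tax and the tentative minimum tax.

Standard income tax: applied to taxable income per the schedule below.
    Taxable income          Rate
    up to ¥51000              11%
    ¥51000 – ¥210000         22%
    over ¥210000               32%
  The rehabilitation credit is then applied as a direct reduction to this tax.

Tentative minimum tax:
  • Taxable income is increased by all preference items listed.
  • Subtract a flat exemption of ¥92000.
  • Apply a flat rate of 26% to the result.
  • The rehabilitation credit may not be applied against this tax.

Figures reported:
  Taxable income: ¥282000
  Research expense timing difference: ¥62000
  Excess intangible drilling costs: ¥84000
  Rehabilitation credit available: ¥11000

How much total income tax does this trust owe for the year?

Tentative minimum tax:
  Adjusted income: ¥282000 + ¥62000 + ¥84000 = ¥428000
  Less exemption ¥92000 → base ¥336000
  ¥336000 × 26% = ¥87360

Standard income tax:
  ¥51000 × 11% = ¥5610
  ¥159000 × 22% = ¥34980
  ¥72000 × 32% = ¥23040
  → ¥63630
  Less rehabilitation credit ¥11000 → ¥52630

¥87360 > ¥52630, so the tentative minimum tax is the binding amount.

¥87360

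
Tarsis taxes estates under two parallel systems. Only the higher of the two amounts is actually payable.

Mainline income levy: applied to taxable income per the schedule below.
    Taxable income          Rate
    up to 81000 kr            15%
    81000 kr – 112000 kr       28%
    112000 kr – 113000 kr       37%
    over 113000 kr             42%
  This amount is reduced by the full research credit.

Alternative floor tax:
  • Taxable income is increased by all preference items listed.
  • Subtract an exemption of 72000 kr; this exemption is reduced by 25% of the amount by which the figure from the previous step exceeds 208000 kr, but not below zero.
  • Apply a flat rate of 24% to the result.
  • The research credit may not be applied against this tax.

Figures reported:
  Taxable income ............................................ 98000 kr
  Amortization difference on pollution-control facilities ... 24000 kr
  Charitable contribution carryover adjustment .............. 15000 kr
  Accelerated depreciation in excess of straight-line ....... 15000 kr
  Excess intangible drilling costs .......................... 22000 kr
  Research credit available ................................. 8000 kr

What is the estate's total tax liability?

Mainline income levy:
  81000 kr × 15% = 12150 kr
  17000 kr × 28% = 4760 kr
  → 16910 kr
  Less research credit 8000 kr → 8910 kr

Alternative floor tax:
  Adjusted income: 98000 kr + 24000 kr + 15000 kr + 15000 kr + 22000 kr = 174000 kr
  Exemption: 174000 kr ≤ 208000 kr, so full 72000 kr applies
  Base: 174000 kr − 72000 kr = 102000 kr
  102000 kr × 24% = 24480 kr

24480 kr > 8910 kr, so the alternative floor tax is the binding amount.

24480 kr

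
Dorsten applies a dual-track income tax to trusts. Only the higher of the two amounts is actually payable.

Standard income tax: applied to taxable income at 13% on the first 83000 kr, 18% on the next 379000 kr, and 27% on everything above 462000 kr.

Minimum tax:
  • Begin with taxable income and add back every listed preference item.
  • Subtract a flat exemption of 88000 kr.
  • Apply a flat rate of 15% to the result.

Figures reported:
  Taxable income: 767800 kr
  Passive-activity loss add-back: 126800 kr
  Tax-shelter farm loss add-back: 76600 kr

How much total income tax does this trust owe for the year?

161576 kr

Minimum tax:
  Adjusted income: 767800 kr + 126800 kr + 76600 kr = 971200 kr
  Less exemption 88000 kr → base 883200 kr
  883200 kr × 15% = 132480 kr

Standard income tax:
  83000 kr × 13% = 10790 kr
  379000 kr × 18% = 68220 kr
  305800 kr × 27% = 82566 kr
  → 161576 kr

161576 kr > 132480 kr, so the standard income tax governs.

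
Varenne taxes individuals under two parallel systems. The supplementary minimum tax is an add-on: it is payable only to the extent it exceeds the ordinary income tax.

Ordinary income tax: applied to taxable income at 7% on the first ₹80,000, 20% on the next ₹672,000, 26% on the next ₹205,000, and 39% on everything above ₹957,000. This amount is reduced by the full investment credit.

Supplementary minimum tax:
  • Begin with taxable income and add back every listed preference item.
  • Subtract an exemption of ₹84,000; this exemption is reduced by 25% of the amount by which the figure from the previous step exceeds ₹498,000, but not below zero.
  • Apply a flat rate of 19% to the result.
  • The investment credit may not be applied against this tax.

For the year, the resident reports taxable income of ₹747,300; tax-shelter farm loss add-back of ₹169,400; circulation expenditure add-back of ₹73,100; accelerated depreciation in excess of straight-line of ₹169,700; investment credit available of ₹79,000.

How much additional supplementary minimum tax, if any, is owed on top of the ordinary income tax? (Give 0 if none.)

₹160,245

Supplementary minimum tax:
  Adjusted income: ₹747,300 + ₹169,400 + ₹73,100 + ₹169,700 = ₹1,159,500
  Exemption: 25% × (₹1,159,500 − ₹498,000) = ₹165,375 ≥ ₹84,000, so the exemption is fully phased out
  Base: ₹1,159,500 − ₹0 = ₹1,159,500
  ₹1,159,500 × 19% = ₹220,305

Ordinary income tax:
  ₹80,000 × 7% = ₹5,600
  ₹667,300 × 20% = ₹133,460
  → ₹139,060
  Less investment credit ₹79,000 → ₹60,060

Excess of supplementary minimum tax over ordinary income tax: ₹220,305 − ₹60,060 = ₹160,245.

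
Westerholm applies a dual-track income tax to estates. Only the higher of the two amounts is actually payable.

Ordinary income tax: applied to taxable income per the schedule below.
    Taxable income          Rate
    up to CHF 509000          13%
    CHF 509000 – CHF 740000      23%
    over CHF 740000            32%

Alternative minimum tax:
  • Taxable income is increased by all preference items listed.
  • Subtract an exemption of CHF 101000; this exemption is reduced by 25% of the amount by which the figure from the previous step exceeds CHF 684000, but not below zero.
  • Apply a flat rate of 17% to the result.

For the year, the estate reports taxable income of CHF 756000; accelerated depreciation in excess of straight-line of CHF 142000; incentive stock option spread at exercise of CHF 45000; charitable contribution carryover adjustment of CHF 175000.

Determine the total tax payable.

CHF 190060

Ordinary income tax:
  CHF 509000 × 13% = CHF 66170
  CHF 231000 × 23% = CHF 53130
  CHF 16000 × 32% = CHF 5120
  → CHF 124420

Alternative minimum tax:
  Adjusted income: CHF 756000 + CHF 142000 + CHF 45000 + CHF 175000 = CHF 1118000
  Exemption: 25% × (CHF 1118000 − CHF 684000) = CHF 108500 ≥ CHF 101000, so the exemption is fully phased out
  Base: CHF 1118000 − CHF 0 = CHF 1118000
  CHF 1118000 × 17% = CHF 190060

CHF 190060 > CHF 124420, so the alternative minimum tax is the binding amount.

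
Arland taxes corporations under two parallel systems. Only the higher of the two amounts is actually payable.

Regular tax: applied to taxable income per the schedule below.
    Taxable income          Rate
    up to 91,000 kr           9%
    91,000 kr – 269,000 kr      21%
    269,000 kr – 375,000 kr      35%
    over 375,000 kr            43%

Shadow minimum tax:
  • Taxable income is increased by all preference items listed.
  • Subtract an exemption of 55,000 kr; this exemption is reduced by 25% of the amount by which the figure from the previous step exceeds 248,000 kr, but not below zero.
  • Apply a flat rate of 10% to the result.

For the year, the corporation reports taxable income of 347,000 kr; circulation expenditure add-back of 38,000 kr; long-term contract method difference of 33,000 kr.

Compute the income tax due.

72,870 kr

Shadow minimum tax:
  Adjusted income: 347,000 kr + 38,000 kr + 33,000 kr = 418,000 kr
  Exemption: 55,000 kr − 25% × (418,000 kr − 248,000 kr) = 55,000 kr − 42,500 kr = 12,500 kr
  Base: 418,000 kr − 12,500 kr = 405,500 kr
  405,500 kr × 10% = 40,550 kr

Regular tax:
  91,000 kr × 9% = 8,190 kr
  178,000 kr × 21% = 37,380 kr
  78,000 kr × 35% = 27,300 kr
  → 72,870 kr

72,870 kr > 40,550 kr, so the regular tax governs.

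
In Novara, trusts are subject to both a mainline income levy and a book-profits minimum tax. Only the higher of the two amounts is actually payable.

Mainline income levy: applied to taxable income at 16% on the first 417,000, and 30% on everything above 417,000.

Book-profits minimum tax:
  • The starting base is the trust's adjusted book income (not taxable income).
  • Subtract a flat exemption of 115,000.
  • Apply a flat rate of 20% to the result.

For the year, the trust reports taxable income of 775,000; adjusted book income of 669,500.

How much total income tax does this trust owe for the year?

Book-profits minimum tax:
  Base (adjusted book income): 669,500
  Less exemption 115,000 → base 554,500
  554,500 × 20% = 110,900

Mainline income levy:
  417,000 × 16% = 66,720
  358,000 × 30% = 107,400
  → 174,120

174,120 > 110,900, so the mainline income levy governs.

174,120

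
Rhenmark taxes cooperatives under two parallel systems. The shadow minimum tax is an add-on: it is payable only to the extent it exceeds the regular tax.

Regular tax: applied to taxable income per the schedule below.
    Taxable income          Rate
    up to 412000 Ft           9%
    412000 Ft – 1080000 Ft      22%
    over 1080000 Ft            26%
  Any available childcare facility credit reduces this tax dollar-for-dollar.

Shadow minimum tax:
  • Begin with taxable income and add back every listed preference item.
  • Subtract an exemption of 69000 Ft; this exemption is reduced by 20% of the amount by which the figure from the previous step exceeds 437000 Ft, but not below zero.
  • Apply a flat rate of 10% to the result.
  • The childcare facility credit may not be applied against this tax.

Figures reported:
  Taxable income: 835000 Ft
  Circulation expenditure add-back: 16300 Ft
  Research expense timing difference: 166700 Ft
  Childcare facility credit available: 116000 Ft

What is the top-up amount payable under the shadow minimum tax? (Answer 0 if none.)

Regular tax:
  412000 Ft × 9% = 37080 Ft
  423000 Ft × 22% = 93060 Ft
  → 130140 Ft
  Less childcare facility credit 116000 Ft → 14140 Ft

Shadow minimum tax:
  Adjusted income: 835000 Ft + 16300 Ft + 166700 Ft = 1018000 Ft
  Exemption: 20% × (1018000 Ft − 437000 Ft) = 116200 Ft ≥ 69000 Ft, so the exemption is fully phased out
  Base: 1018000 Ft − 0 Ft = 1018000 Ft
  1018000 Ft × 10% = 101800 Ft

Excess of shadow minimum tax over regular tax: 101800 Ft − 14140 Ft = 87660 Ft.

87660 Ft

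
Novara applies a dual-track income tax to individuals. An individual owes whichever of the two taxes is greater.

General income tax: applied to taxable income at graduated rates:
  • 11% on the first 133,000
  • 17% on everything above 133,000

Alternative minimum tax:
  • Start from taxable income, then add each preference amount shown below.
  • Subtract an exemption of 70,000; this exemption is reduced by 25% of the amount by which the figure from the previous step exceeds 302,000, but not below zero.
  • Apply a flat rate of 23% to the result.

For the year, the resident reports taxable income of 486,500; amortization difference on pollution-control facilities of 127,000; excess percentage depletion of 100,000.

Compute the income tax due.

164,105

General income tax:
  133,000 × 11% = 14,630
  353,500 × 17% = 60,095
  → 74,725

Alternative minimum tax:
  Adjusted income: 486,500 + 127,000 + 100,000 = 713,500
  Exemption: 25% × (713,500 − 302,000) = 102,875 ≥ 70,000, so the exemption is fully phased out
  Base: 713,500 − 0 = 713,500
  713,500 × 23% = 164,105

164,105 > 74,725, so the alternative minimum tax is the binding amount.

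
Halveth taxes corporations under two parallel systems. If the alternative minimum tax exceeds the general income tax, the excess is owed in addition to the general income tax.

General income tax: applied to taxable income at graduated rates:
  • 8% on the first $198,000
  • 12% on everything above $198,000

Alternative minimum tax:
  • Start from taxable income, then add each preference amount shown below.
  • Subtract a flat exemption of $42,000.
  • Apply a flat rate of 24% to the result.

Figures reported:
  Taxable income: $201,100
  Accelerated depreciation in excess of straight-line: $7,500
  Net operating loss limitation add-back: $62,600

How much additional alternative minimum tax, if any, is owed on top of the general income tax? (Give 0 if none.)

General income tax:
  $198,000 × 8% = $15,840
  $3,100 × 12% = $372
  → $16,212

Alternative minimum tax:
  Adjusted income: $201,100 + $7,500 + $62,600 = $271,200
  Less exemption $42,000 → base $229,200
  $229,200 × 24% = $55,008

Excess of alternative minimum tax over general income tax: $55,008 − $16,212 = $38,796.

$38,796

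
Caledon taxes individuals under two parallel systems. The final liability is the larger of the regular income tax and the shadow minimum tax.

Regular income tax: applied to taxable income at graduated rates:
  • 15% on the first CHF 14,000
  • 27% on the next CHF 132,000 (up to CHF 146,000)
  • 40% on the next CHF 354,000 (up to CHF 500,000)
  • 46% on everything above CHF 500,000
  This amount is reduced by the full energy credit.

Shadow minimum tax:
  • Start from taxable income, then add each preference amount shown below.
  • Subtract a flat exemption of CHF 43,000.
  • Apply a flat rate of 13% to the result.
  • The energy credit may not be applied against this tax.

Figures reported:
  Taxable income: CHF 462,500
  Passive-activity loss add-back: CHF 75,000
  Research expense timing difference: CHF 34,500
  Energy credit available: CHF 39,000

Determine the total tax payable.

Regular income tax:
  CHF 14,000 × 15% = CHF 2,100
  CHF 132,000 × 27% = CHF 35,640
  CHF 316,500 × 40% = CHF 126,600
  → CHF 164,340
  Less energy credit CHF 39,000 → CHF 125,340

Shadow minimum tax:
  Adjusted income: CHF 462,500 + CHF 75,000 + CHF 34,500 = CHF 572,000
  Less exemption CHF 43,000 → base CHF 529,000
  CHF 529,000 × 13% = CHF 68,770

CHF 125,340 > CHF 68,770, so the regular income tax governs.

CHF 125,340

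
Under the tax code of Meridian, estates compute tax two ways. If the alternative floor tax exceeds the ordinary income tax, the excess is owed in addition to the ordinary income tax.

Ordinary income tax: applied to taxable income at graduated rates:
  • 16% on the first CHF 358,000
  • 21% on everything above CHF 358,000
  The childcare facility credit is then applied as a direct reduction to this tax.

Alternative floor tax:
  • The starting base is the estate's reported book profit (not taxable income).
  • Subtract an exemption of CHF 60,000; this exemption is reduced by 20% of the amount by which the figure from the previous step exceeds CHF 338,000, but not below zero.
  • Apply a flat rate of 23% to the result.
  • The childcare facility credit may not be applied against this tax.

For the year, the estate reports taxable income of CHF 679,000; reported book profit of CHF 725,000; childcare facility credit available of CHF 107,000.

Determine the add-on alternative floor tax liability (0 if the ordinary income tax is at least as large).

CHF 149,060

Ordinary income tax:
  CHF 358,000 × 16% = CHF 57,280
  CHF 321,000 × 21% = CHF 67,410
  → CHF 124,690
  Less childcare facility credit CHF 107,000 → CHF 17,690

Alternative floor tax:
  Base (reported book profit): CHF 725,000
  Exemption: 20% × (CHF 725,000 − CHF 338,000) = CHF 77,400 ≥ CHF 60,000, so the exemption is fully phased out
  Base: CHF 725,000 − CHF 0 = CHF 725,000
  CHF 725,000 × 23% = CHF 166,750

Excess of alternative floor tax over ordinary income tax: CHF 166,750 − CHF 17,690 = CHF 149,060.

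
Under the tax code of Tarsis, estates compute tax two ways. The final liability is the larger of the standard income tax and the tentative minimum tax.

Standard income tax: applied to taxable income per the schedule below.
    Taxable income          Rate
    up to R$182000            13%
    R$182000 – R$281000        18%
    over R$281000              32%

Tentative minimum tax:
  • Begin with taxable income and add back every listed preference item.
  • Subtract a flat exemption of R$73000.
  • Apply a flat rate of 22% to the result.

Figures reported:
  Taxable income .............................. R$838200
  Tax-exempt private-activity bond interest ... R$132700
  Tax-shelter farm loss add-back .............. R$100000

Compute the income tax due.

R$219784

Tentative minimum tax:
  Adjusted income: R$838200 + R$132700 + R$100000 = R$1070900
  Less exemption R$73000 → base R$997900
  R$997900 × 22% = R$219538

Standard income tax:
  R$182000 × 13% = R$23660
  R$99000 × 18% = R$17820
  R$557200 × 32% = R$178304
  → R$219784

R$219784 > R$219538, so the standard income tax governs.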